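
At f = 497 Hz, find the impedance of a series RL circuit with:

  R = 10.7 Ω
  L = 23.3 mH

Step 1 — Angular frequency: ω = 2π·f = 2π·497 = 3123 rad/s.
Step 2 — Component impedances:
  R: Z = R = 10.7 Ω
  L: Z = jωL = j·3123·0.0233 = 0 + j72.76 Ω
Step 3 — Series combination: Z_total = R + L = 10.7 + j72.76 Ω = 73.54∠81.6° Ω.

Z = 10.7 + j72.76 Ω = 73.54∠81.6° Ω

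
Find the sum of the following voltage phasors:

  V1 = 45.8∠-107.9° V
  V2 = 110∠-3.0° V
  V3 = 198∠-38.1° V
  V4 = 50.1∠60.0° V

Step 1 — Convert each phasor to rectangular form:
  V1 = 45.8·(cos(-107.9°) + j·sin(-107.9°)) = -14.08 - j43.58 V
  V2 = 110·(cos(-3.0°) + j·sin(-3.0°)) = 109.8 - j5.757 V
  V3 = 198·(cos(-38.1°) + j·sin(-38.1°)) = 155.8 - j122.2 V
  V4 = 50.1·(cos(60.0°) + j·sin(60.0°)) = 25.05 + j43.39 V
Step 2 — Sum components: V_total = 276.6 - j128.1 V.
Step 3 — Convert to polar: |V_total| = 304.9 V, ∠V_total = -24.9°.

V_total = 304.9∠-24.9° V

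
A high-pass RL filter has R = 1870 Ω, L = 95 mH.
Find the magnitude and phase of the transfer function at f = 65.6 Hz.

Step 1 — Angular frequency: ω = 2π·65.6 = 412.2 rad/s.
Step 2 — Transfer function: H(jω) = jωL/(R + jωL).
Step 3 — Numerator jωL = j·39.16; denominator R + jωL = 1870 + j39.16.
Step 4 — H = 0.0004383 + j0.02093.
Step 5 — Magnitude: |H| = 0.02093 (-33.6 dB); phase: φ = 88.8°.

|H| = 0.02093 (-33.6 dB), φ = 88.8°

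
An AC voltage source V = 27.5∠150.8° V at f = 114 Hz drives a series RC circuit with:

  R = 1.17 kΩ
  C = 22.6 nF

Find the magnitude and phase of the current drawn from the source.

Step 1 — Angular frequency: ω = 2π·f = 2π·114 = 716.3 rad/s.
Step 2 — Component impedances:
  R: Z = R = 1170 Ω
  C: Z = 1/(jωC) = -j/(ω·C) = 0 - j6.177e+04 Ω
Step 3 — Series combination: Z_total = R + C = 1170 - j6.177e+04 Ω = 6.179e+04∠-88.9° Ω.
Step 4 — Source phasor: V = 27.5∠150.8° V = -24.01 + j13.42 V.
Step 5 — Ohm's law: I = V / Z_total = (-24.01 + j13.42) / (1170 - j6.177e+04) = -0.0002245 - j0.0003843 A.
Step 6 — Convert to polar: |I| = 0.0004451 A, ∠I = -120.3°.

I = 0.0004451∠-120.3° A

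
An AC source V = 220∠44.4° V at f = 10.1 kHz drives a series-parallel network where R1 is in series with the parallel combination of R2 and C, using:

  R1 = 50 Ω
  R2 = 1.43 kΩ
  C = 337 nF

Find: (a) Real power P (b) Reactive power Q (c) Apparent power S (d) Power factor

Step 1 — Angular frequency: ω = 2π·f = 2π·1.01e+04 = 6.346e+04 rad/s.
Step 2 — Component impedances:
  R1: Z = R = 50 Ω
  R2: Z = R = 1430 Ω
  C: Z = 1/(jωC) = -j/(ω·C) = 0 - j46.76 Ω
Step 3 — Parallel branch: R2 || C = 1/(1/R2 + 1/C) = 1.527 - j46.71 Ω.
Step 4 — Series with R1: Z_total = R1 + (R2 || C) = 51.53 - j46.71 Ω = 69.55∠-42.2° Ω.
Step 5 — Source phasor: V = 220∠44.4° V = 157.2 + j153.9 V.
Step 6 — Current: I = V / Z = 0.188 + j3.158 A = 3.163∠86.6° A.
Step 7 — Complex power: S = V·I* = 515.6 - j467.4 VA.
Step 8 — Real power: P = Re(S) = 515.6 W.
Step 9 — Reactive power: Q = Im(S) = -467.4 VAR.
Step 10 — Apparent power: |S| = 695.9 VA.
Step 11 — Power factor: PF = P/|S| = 0.7409 (leading).

(a) P = 515.6 W  (b) Q = -467.4 VAR  (c) S = 695.9 VA  (d) PF = 0.7409 (leading)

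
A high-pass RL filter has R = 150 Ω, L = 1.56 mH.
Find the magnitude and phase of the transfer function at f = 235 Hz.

Step 1 — Angular frequency: ω = 2π·235 = 1477 rad/s.
Step 2 — Transfer function: H(jω) = jωL/(R + jωL).
Step 3 — Numerator jωL = j·2.303; denominator R + jωL = 150 + j2.303.
Step 4 — H = 0.0002358 + j0.01535.
Step 5 — Magnitude: |H| = 0.01535 (-36.3 dB); phase: φ = 89.1°.

|H| = 0.01535 (-36.3 dB), φ = 89.1°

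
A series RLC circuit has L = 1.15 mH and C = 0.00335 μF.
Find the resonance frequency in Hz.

Step 1 — Resonance condition Im(Z)=0 gives ω₀ = 1/√(LC).
Step 2 — ω₀ = 1/√(0.00115·3.35e-09) = 5.095e+05 rad/s.
Step 3 — f₀ = ω₀/(2π) = 8.109e+04 Hz.

f₀ = 8.109e+04 Hz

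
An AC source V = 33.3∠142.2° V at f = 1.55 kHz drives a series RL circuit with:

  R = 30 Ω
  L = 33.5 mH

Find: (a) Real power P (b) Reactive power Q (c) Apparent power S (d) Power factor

Step 1 — Angular frequency: ω = 2π·f = 2π·1550 = 9739 rad/s.
Step 2 — Component impedances:
  R: Z = R = 30 Ω
  L: Z = jωL = j·9739·0.0335 = 0 + j326.3 Ω
Step 3 — Series combination: Z_total = R + L = 30 + j326.3 Ω = 327.6∠84.7° Ω.
Step 4 — Source phasor: V = 33.3∠142.2° V = -26.31 + j20.41 V.
Step 5 — Current: I = V / Z = 0.05468 + j0.08568 A = 0.1016∠57.5° A.
Step 6 — Complex power: S = V·I* = 0.3099 + j3.37 VA.
Step 7 — Real power: P = Re(S) = 0.3099 W.
Step 8 — Reactive power: Q = Im(S) = 3.37 VAR.
Step 9 — Apparent power: |S| = 3.385 VA.
Step 10 — Power factor: PF = P/|S| = 0.09157 (lagging).

(a) P = 0.3099 W  (b) Q = 3.37 VAR  (c) S = 3.385 VA  (d) PF = 0.09157 (lagging)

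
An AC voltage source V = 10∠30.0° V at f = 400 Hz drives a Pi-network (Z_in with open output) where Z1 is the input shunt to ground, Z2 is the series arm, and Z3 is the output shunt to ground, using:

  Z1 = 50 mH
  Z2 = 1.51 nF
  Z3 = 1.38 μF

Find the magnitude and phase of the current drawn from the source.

Step 1 — Angular frequency: ω = 2π·f = 2π·400 = 2513 rad/s.
Step 2 — Component impedances:
  Z1: Z = jωL = j·2513·0.05 = 0 + j125.7 Ω
  Z2: Z = 1/(jωC) = -j/(ω·C) = 0 - j2.635e+05 Ω
  Z3: Z = 1/(jωC) = -j/(ω·C) = 0 - j288.3 Ω
Step 3 — With open output, the series arm Z2 and the output shunt Z3 appear in series to ground: Z2 + Z3 = 0 - j2.638e+05 Ω.
Step 4 — Parallel with input shunt Z1: Z_in = Z1 || (Z2 + Z3) = 0 + j125.7 Ω = 125.7∠90.0° Ω.
Step 5 — Source phasor: V = 10∠30.0° V = 8.66 + j5 V.
Step 6 — Ohm's law: I = V / Z_total = (8.66 + j5) / (0 + j125.7) = 0.03977 - j0.06888 A.
Step 7 — Convert to polar: |I| = 0.07954 A, ∠I = -60.0°.

I = 0.07954∠-60.0° A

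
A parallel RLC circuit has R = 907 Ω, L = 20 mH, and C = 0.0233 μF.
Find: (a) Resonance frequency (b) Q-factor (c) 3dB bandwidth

Step 1 — Resonance: ω₀ = 1/√(LC) = 1/√(0.02·2.33e-08) = 4.632e+04 rad/s.
Step 2 — f₀ = ω₀/(2π) = 7373 Hz.
Step 3 — Parallel Q: Q = R/(ω₀L) = 907/(4.632e+04·0.02) = 0.979.
Step 4 — Bandwidth: Δω = ω₀/Q = 4.732e+04 rad/s; BW = Δω/(2π) = 7531 Hz.

(a) f₀ = 7373 Hz  (b) Q = 0.979  (c) BW = 7531 Hz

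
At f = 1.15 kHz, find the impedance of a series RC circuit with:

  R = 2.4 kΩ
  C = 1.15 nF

Step 1 — Angular frequency: ω = 2π·f = 2π·1150 = 7226 rad/s.
Step 2 — Component impedances:
  R: Z = R = 2400 Ω
  C: Z = 1/(jωC) = -j/(ω·C) = 0 - j1.203e+05 Ω
Step 3 — Series combination: Z_total = R + C = 2400 - j1.203e+05 Ω = 1.204e+05∠-88.9° Ω.

Z = 2400 - j1.203e+05 Ω = 1.204e+05∠-88.9° Ω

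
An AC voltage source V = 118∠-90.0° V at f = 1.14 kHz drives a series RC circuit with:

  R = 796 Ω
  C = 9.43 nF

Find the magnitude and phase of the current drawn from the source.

Step 1 — Angular frequency: ω = 2π·f = 2π·1140 = 7163 rad/s.
Step 2 — Component impedances:
  R: Z = R = 796 Ω
  C: Z = 1/(jωC) = -j/(ω·C) = 0 - j1.48e+04 Ω
Step 3 — Series combination: Z_total = R + C = 796 - j1.48e+04 Ω = 1.483e+04∠-86.9° Ω.
Step 4 — Source phasor: V = 118∠-90.0° V = 0 - j118 V.
Step 5 — Ohm's law: I = V / Z_total = (0 - j118) / (796 - j1.48e+04) = 0.007947 - j0.0004273 A.
Step 6 — Convert to polar: |I| = 0.007959 A, ∠I = -3.1°.

I = 0.007959∠-3.1° A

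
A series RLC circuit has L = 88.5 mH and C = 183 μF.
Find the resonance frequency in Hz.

Step 1 — Resonance condition Im(Z)=0 gives ω₀ = 1/√(LC).
Step 2 — ω₀ = 1/√(0.0885·0.000183) = 248.5 rad/s.
Step 3 — f₀ = ω₀/(2π) = 39.55 Hz.

f₀ = 39.55 Hz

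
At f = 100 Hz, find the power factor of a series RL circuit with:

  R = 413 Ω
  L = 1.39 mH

Step 1 — Angular frequency: ω = 2π·f = 2π·100 = 628.3 rad/s.
Step 2 — Component impedances:
  R: Z = R = 413 Ω
  L: Z = jωL = j·628.3·0.00139 = 0 + j0.8734 Ω
Step 3 — Series combination: Z_total = R + L = 413 + j0.8734 Ω = 413∠0.1° Ω.
Step 4 — Power factor: PF = cos(φ) = Re(Z)/|Z| = 413/413 = 1.
Step 5 — Type: Im(Z) = 0.8734 ⇒ lagging (phase φ = 0.1°).

PF = 1 (lagging, φ = 0.1°)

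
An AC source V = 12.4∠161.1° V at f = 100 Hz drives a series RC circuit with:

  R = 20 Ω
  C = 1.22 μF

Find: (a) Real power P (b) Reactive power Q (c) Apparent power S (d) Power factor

Step 1 — Angular frequency: ω = 2π·f = 2π·100 = 628.3 rad/s.
Step 2 — Component impedances:
  R: Z = R = 20 Ω
  C: Z = 1/(jωC) = -j/(ω·C) = 0 - j1305 Ω
Step 3 — Series combination: Z_total = R + C = 20 - j1305 Ω = 1305∠-89.1° Ω.
Step 4 — Source phasor: V = 12.4∠161.1° V = -11.73 + j4.017 V.
Step 5 — Current: I = V / Z = -0.003216 - j0.008943 A = 0.009504∠-109.8° A.
Step 6 — Complex power: S = V·I* = 0.001807 - j0.1178 VA.
Step 7 — Real power: P = Re(S) = 0.001807 W.
Step 8 — Reactive power: Q = Im(S) = -0.1178 VAR.
Step 9 — Apparent power: |S| = 0.1179 VA.
Step 10 — Power factor: PF = P/|S| = 0.01533 (leading).

(a) P = 0.001807 W  (b) Q = -0.1178 VAR  (c) S = 0.1179 VA  (d) PF = 0.01533 (leading)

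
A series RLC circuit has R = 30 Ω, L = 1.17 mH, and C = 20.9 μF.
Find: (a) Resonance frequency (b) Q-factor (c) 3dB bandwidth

Step 1 — Resonance: ω₀ = 1/√(LC) = 1/√(0.00117·2.09e-05) = 6395 rad/s.
Step 2 — f₀ = ω₀/(2π) = 1018 Hz.
Step 3 — Series Q: Q = ω₀L/R = 6395·0.00117/30 = 0.2494.
Step 4 — Bandwidth: Δω = ω₀/Q = 2.564e+04 rad/s; BW = Δω/(2π) = 4081 Hz.

(a) f₀ = 1018 Hz  (b) Q = 0.2494  (c) BW = 4081 Hz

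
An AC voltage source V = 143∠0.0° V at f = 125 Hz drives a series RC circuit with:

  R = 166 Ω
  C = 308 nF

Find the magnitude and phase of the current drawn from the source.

Step 1 — Angular frequency: ω = 2π·f = 2π·125 = 785.4 rad/s.
Step 2 — Component impedances:
  R: Z = R = 166 Ω
  C: Z = 1/(jωC) = -j/(ω·C) = 0 - j4134 Ω
Step 3 — Series combination: Z_total = R + C = 166 - j4134 Ω = 4137∠-87.7° Ω.
Step 4 — Source phasor: V = 143∠0.0° V = 143 V.
Step 5 — Ohm's law: I = V / Z_total = (143) / (166 - j4134) = 0.001387 + j0.03454 A.
Step 6 — Convert to polar: |I| = 0.03456 A, ∠I = 87.7°.

I = 0.03456∠87.7° A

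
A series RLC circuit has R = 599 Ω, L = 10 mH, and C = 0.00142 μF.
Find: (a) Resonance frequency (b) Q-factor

Step 1 — Resonance condition Im(Z)=0 gives ω₀ = 1/√(LC).
Step 2 — ω₀ = 1/√(0.01·1.42e-09) = 2.654e+05 rad/s.
Step 3 — f₀ = ω₀/(2π) = 4.224e+04 Hz.
Step 4 — Series Q: Q = ω₀L/R = 2.654e+05·0.01/599 = 4.43.

(a) f₀ = 4.224e+04 Hz  (b) Q = 4.43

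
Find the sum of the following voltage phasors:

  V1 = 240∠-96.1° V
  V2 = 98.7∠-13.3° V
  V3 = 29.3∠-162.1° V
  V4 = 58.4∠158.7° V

Step 1 — Convert each phasor to rectangular form:
  V1 = 240·(cos(-96.1°) + j·sin(-96.1°)) = -25.5 - j238.6 V
  V2 = 98.7·(cos(-13.3°) + j·sin(-13.3°)) = 96.05 - j22.71 V
  V3 = 29.3·(cos(-162.1°) + j·sin(-162.1°)) = -27.88 - j9.006 V
  V4 = 58.4·(cos(158.7°) + j·sin(158.7°)) = -54.41 + j21.21 V
Step 2 — Sum components: V_total = -11.74 - j249.1 V.
Step 3 — Convert to polar: |V_total| = 249.4 V, ∠V_total = -92.7°.

V_total = 249.4∠-92.7° V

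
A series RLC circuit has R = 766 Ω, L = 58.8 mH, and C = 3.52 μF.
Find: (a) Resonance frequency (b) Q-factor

Step 1 — Resonance condition Im(Z)=0 gives ω₀ = 1/√(LC).
Step 2 — ω₀ = 1/√(0.0588·3.52e-06) = 2198 rad/s.
Step 3 — f₀ = ω₀/(2π) = 349.8 Hz.
Step 4 — Series Q: Q = ω₀L/R = 2198·0.0588/766 = 0.1687.

(a) f₀ = 349.8 Hz  (b) Q = 0.1687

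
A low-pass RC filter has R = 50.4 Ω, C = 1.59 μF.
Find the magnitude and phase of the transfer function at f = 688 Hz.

Step 1 — Angular frequency: ω = 2π·688 = 4323 rad/s.
Step 2 — Transfer function: H(jω) = 1/(1 + jωRC).
Step 3 — Denominator: 1 + jωRC = 1 + j·4323·50.4·1.59e-06 = 1 + j0.3464.
Step 4 — H = 0.8929 - j0.3093.
Step 5 — Magnitude: |H| = 0.9449 (-0.5 dB); phase: φ = -19.1°.

|H| = 0.9449 (-0.5 dB), φ = -19.1°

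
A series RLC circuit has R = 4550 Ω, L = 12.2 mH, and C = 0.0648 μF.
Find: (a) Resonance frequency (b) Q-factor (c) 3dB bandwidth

Step 1 — Resonance: ω₀ = 1/√(LC) = 1/√(0.0122·6.48e-08) = 3.557e+04 rad/s.
Step 2 — f₀ = ω₀/(2π) = 5660 Hz.
Step 3 — Series Q: Q = ω₀L/R = 3.557e+04·0.0122/4550 = 0.09536.
Step 4 — Bandwidth: Δω = ω₀/Q = 3.73e+05 rad/s; BW = Δω/(2π) = 5.936e+04 Hz.

(a) f₀ = 5660 Hz  (b) Q = 0.09536  (c) BW = 5.936e+04 Hz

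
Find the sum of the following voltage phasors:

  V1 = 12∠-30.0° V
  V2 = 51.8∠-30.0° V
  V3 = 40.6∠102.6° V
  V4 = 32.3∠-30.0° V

Step 1 — Convert each phasor to rectangular form:
  V1 = 12·(cos(-30.0°) + j·sin(-30.0°)) = 10.39 - j6 V
  V2 = 51.8·(cos(-30.0°) + j·sin(-30.0°)) = 44.86 - j25.9 V
  V3 = 40.6·(cos(102.6°) + j·sin(102.6°)) = -8.857 + j39.62 V
  V4 = 32.3·(cos(-30.0°) + j·sin(-30.0°)) = 27.97 - j16.15 V
Step 2 — Sum components: V_total = 74.37 - j8.428 V.
Step 3 — Convert to polar: |V_total| = 74.84 V, ∠V_total = -6.5°.

V_total = 74.84∠-6.5° V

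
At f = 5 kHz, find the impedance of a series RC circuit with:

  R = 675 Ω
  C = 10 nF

Step 1 — Angular frequency: ω = 2π·f = 2π·5000 = 3.142e+04 rad/s.
Step 2 — Component impedances:
  R: Z = R = 675 Ω
  C: Z = 1/(jωC) = -j/(ω·C) = 0 - j3183 Ω
Step 3 — Series combination: Z_total = R + C = 675 - j3183 Ω = 3254∠-78.0° Ω.

Z = 675 - j3183 Ω = 3254∠-78.0° Ω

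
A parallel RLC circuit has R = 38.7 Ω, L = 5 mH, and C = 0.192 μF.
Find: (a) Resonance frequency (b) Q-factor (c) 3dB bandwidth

Step 1 — Resonance: ω₀ = 1/√(LC) = 1/√(0.005·1.92e-07) = 3.227e+04 rad/s.
Step 2 — f₀ = ω₀/(2π) = 5137 Hz.
Step 3 — Parallel Q: Q = R/(ω₀L) = 38.7/(3.227e+04·0.005) = 0.2398.
Step 4 — Bandwidth: Δω = ω₀/Q = 1.346e+05 rad/s; BW = Δω/(2π) = 2.142e+04 Hz.

(a) f₀ = 5137 Hz  (b) Q = 0.2398  (c) BW = 2.142e+04 Hz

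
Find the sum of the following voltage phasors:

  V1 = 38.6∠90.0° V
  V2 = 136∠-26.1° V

Step 1 — Convert each phasor to rectangular form:
  V1 = 38.6·(cos(90.0°) + j·sin(90.0°)) = 0 + j38.6 V
  V2 = 136·(cos(-26.1°) + j·sin(-26.1°)) = 122.1 - j59.83 V
Step 2 — Sum components: V_total = 122.1 - j21.23 V.
Step 3 — Convert to polar: |V_total| = 124 V, ∠V_total = -9.9°.

V_total = 124∠-9.9° V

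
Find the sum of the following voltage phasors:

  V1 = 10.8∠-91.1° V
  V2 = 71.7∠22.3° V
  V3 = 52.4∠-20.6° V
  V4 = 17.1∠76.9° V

Step 1 — Convert each phasor to rectangular form:
  V1 = 10.8·(cos(-91.1°) + j·sin(-91.1°)) = -0.2073 - j10.8 V
  V2 = 71.7·(cos(22.3°) + j·sin(22.3°)) = 66.34 + j27.21 V
  V3 = 52.4·(cos(-20.6°) + j·sin(-20.6°)) = 49.05 - j18.44 V
  V4 = 17.1·(cos(76.9°) + j·sin(76.9°)) = 3.876 + j16.65 V
Step 2 — Sum components: V_total = 119.1 + j14.63 V.
Step 3 — Convert to polar: |V_total| = 120 V, ∠V_total = 7.0°.

V_total = 120∠7.0° V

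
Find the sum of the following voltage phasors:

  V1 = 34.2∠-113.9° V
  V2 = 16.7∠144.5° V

Step 1 — Convert each phasor to rectangular form:
  V1 = 34.2·(cos(-113.9°) + j·sin(-113.9°)) = -13.86 - j31.27 V
  V2 = 16.7·(cos(144.5°) + j·sin(144.5°)) = -13.6 + j9.698 V
Step 2 — Sum components: V_total = -27.45 - j21.57 V.
Step 3 — Convert to polar: |V_total| = 34.91 V, ∠V_total = -141.8°.

V_total = 34.91∠-141.8° V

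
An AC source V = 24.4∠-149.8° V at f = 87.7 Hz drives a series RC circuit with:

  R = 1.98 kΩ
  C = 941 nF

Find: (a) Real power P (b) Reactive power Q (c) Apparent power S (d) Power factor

Step 1 — Angular frequency: ω = 2π·f = 2π·87.7 = 551 rad/s.
Step 2 — Component impedances:
  R: Z = R = 1980 Ω
  C: Z = 1/(jωC) = -j/(ω·C) = 0 - j1929 Ω
Step 3 — Series combination: Z_total = R + C = 1980 - j1929 Ω = 2764∠-44.2° Ω.
Step 4 — Source phasor: V = 24.4∠-149.8° V = -21.09 - j12.27 V.
Step 5 — Current: I = V / Z = -0.002367 - j0.008504 A = 0.008828∠-105.6° A.
Step 6 — Complex power: S = V·I* = 0.1543 - j0.1503 VA.
Step 7 — Real power: P = Re(S) = 0.1543 W.
Step 8 — Reactive power: Q = Im(S) = -0.1503 VAR.
Step 9 — Apparent power: |S| = 0.2154 VA.
Step 10 — Power factor: PF = P/|S| = 0.7164 (leading).

(a) P = 0.1543 W  (b) Q = -0.1503 VAR  (c) S = 0.2154 VA  (d) PF = 0.7164 (leading)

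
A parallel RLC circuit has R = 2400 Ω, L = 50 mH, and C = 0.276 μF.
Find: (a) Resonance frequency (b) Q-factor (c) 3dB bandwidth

Step 1 — Resonance: ω₀ = 1/√(LC) = 1/√(0.05·2.76e-07) = 8513 rad/s.
Step 2 — f₀ = ω₀/(2π) = 1355 Hz.
Step 3 — Parallel Q: Q = R/(ω₀L) = 2400/(8513·0.05) = 5.639.
Step 4 — Bandwidth: Δω = ω₀/Q = 1510 rad/s; BW = Δω/(2π) = 240.3 Hz.

(a) f₀ = 1355 Hz  (b) Q = 5.639  (c) BW = 240.3 Hz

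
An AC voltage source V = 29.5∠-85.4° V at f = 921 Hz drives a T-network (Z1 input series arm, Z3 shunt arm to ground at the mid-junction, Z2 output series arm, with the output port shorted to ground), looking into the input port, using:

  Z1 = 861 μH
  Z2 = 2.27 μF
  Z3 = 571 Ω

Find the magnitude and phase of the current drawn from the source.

Step 1 — Angular frequency: ω = 2π·f = 2π·921 = 5787 rad/s.
Step 2 — Component impedances:
  Z1: Z = jωL = j·5787·0.000861 = 0 + j4.982 Ω
  Z2: Z = 1/(jωC) = -j/(ω·C) = 0 - j76.13 Ω
  Z3: Z = R = 571 Ω
Step 3 — With the output port shorted to ground, the output series arm Z2 runs from the junction to ground; the shunt arm Z3 also runs from the junction to ground. They appear in parallel: Z3 || Z2 = 9.972 - j74.8 Ω.
Step 4 — Series with input arm Z1: Z_in = Z1 + (Z3 || Z2) = 9.972 - j69.81 Ω = 70.52∠-81.9° Ω.
Step 5 — Source phasor: V = 29.5∠-85.4° V = 2.366 - j29.4 V.
Step 6 — Ohm's law: I = V / Z_total = (2.366 - j29.4) / (9.972 - j69.81) = 0.4175 - j0.02575 A.
Step 7 — Convert to polar: |I| = 0.4183 A, ∠I = -3.5°.

I = 0.4183∠-3.5° A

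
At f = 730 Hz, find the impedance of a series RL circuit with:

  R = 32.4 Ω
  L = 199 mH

Step 1 — Angular frequency: ω = 2π·f = 2π·730 = 4587 rad/s.
Step 2 — Component impedances:
  R: Z = R = 32.4 Ω
  L: Z = jωL = j·4587·0.199 = 0 + j912.8 Ω
Step 3 — Series combination: Z_total = R + L = 32.4 + j912.8 Ω = 913.3∠88.0° Ω.

Z = 32.4 + j912.8 Ω = 913.3∠88.0° Ω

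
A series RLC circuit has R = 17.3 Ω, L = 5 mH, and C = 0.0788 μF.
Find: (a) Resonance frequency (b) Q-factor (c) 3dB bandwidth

Step 1 — Resonance condition Im(Z)=0 gives ω₀ = 1/√(LC).
Step 2 — ω₀ = 1/√(0.005·7.88e-08) = 5.038e+04 rad/s.
Step 3 — f₀ = ω₀/(2π) = 8018 Hz.
Step 4 — Series Q: Q = ω₀L/R = 5.038e+04·0.005/17.3 = 14.56.
Step 5 — 3dB bandwidth: Δω = ω₀/Q = 3460 rad/s; BW = Δω/(2π) = 550.7 Hz.

(a) f₀ = 8018 Hz  (b) Q = 14.56  (c) BW = 550.7 Hz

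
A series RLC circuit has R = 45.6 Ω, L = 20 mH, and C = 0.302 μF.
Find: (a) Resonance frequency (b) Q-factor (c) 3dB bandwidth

Step 1 — Resonance: ω₀ = 1/√(LC) = 1/√(0.02·3.02e-07) = 1.287e+04 rad/s.
Step 2 — f₀ = ω₀/(2π) = 2048 Hz.
Step 3 — Series Q: Q = ω₀L/R = 1.287e+04·0.02/45.6 = 5.643.
Step 4 — Bandwidth: Δω = ω₀/Q = 2280 rad/s; BW = Δω/(2π) = 362.9 Hz.

(a) f₀ = 2048 Hz  (b) Q = 5.643  (c) BW = 362.9 Hz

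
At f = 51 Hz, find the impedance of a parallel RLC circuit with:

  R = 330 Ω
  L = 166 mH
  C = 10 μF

Step 1 — Angular frequency: ω = 2π·f = 2π·51 = 320.4 rad/s.
Step 2 — Component impedances:
  R: Z = R = 330 Ω
  L: Z = jωL = j·320.4·0.166 = 0 + j53.19 Ω
  C: Z = 1/(jωC) = -j/(ω·C) = 0 - j312.1 Ω
Step 3 — Parallel combination: 1/Z_total = 1/R + 1/L + 1/C; Z_total = 12.01 + j61.79 Ω = 62.95∠79.0° Ω.

Z = 12.01 + j61.79 Ω = 62.95∠79.0° Ω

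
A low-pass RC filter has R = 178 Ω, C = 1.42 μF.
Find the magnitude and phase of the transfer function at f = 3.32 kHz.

Step 1 — Angular frequency: ω = 2π·3320 = 2.086e+04 rad/s.
Step 2 — Transfer function: H(jω) = 1/(1 + jωRC).
Step 3 — Denominator: 1 + jωRC = 1 + j·2.086e+04·178·1.42e-06 = 1 + j5.273.
Step 4 — H = 0.03472 - j0.1831.
Step 5 — Magnitude: |H| = 0.1863 (-14.6 dB); phase: φ = -79.3°.

|H| = 0.1863 (-14.6 dB), φ = -79.3°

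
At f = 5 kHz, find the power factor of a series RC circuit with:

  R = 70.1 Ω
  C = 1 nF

Step 1 — Angular frequency: ω = 2π·f = 2π·5000 = 3.142e+04 rad/s.
Step 2 — Component impedances:
  R: Z = R = 70.1 Ω
  C: Z = 1/(jωC) = -j/(ω·C) = 0 - j3.183e+04 Ω
Step 3 — Series combination: Z_total = R + C = 70.1 - j3.183e+04 Ω = 3.183e+04∠-89.9° Ω.
Step 4 — Power factor: PF = cos(φ) = Re(Z)/|Z| = 70.1/3.183e+04 = 0.002202.
Step 5 — Type: Im(Z) = -3.183e+04 ⇒ leading (phase φ = -89.9°).

PF = 0.002202 (leading, φ = -89.9°)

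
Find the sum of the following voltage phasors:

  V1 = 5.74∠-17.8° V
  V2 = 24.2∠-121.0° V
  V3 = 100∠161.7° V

Step 1 — Convert each phasor to rectangular form:
  V1 = 5.74·(cos(-17.8°) + j·sin(-17.8°)) = 5.465 - j1.755 V
  V2 = 24.2·(cos(-121.0°) + j·sin(-121.0°)) = -12.46 - j20.74 V
  V3 = 100·(cos(161.7°) + j·sin(161.7°)) = -94.94 + j31.4 V
Step 2 — Sum components: V_total = -101.9 + j8.901 V.
Step 3 — Convert to polar: |V_total| = 102.3 V, ∠V_total = 175.0°.

V_total = 102.3∠175.0° V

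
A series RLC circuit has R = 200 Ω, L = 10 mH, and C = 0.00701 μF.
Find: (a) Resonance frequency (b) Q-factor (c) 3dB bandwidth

Step 1 — Resonance: ω₀ = 1/√(LC) = 1/√(0.01·7.01e-09) = 1.194e+05 rad/s.
Step 2 — f₀ = ω₀/(2π) = 1.901e+04 Hz.
Step 3 — Series Q: Q = ω₀L/R = 1.194e+05·0.01/200 = 5.972.
Step 4 — Bandwidth: Δω = ω₀/Q = 2e+04 rad/s; BW = Δω/(2π) = 3183 Hz.

(a) f₀ = 1.901e+04 Hz  (b) Q = 5.972  (c) BW = 3183 Hz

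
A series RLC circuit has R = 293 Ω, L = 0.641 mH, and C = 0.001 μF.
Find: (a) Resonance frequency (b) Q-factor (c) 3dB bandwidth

Step 1 — Resonance condition Im(Z)=0 gives ω₀ = 1/√(LC).
Step 2 — ω₀ = 1/√(0.000641·1e-09) = 1.249e+06 rad/s.
Step 3 — f₀ = ω₀/(2π) = 1.988e+05 Hz.
Step 4 — Series Q: Q = ω₀L/R = 1.249e+06·0.000641/293 = 2.733.
Step 5 — 3dB bandwidth: Δω = ω₀/Q = 4.571e+05 rad/s; BW = Δω/(2π) = 7.275e+04 Hz.

(a) f₀ = 1.988e+05 Hz  (b) Q = 2.733  (c) BW = 7.275e+04 Hz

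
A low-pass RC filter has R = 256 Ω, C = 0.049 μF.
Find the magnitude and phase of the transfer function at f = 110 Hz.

Step 1 — Angular frequency: ω = 2π·110 = 691.2 rad/s.
Step 2 — Transfer function: H(jω) = 1/(1 + jωRC).
Step 3 — Denominator: 1 + jωRC = 1 + j·691.2·256·4.9e-08 = 1 + j0.00867.
Step 4 — H = 0.9999 - j0.008669.
Step 5 — Magnitude: |H| = 1 (-0.0 dB); phase: φ = -0.5°.

|H| = 1 (-0.0 dB), φ = -0.5°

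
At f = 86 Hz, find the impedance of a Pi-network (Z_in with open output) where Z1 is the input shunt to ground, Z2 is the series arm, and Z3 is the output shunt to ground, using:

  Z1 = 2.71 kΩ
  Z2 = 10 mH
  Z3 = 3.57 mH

Step 1 — Angular frequency: ω = 2π·f = 2π·86 = 540.4 rad/s.
Step 2 — Component impedances:
  Z1: Z = R = 2710 Ω
  Z2: Z = jωL = j·540.4·0.01 = 0 + j5.404 Ω
  Z3: Z = jωL = j·540.4·0.00357 = 0 + j1.929 Ω
Step 3 — With open output, the series arm Z2 and the output shunt Z3 appear in series to ground: Z2 + Z3 = 0 + j7.333 Ω.
Step 4 — Parallel with input shunt Z1: Z_in = Z1 || (Z2 + Z3) = 0.01984 + j7.333 Ω = 7.333∠89.8° Ω.

Z = 0.01984 + j7.333 Ω = 7.333∠89.8° Ω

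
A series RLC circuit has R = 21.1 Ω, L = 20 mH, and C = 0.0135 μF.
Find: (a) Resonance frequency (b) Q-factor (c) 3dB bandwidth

Step 1 — Resonance: ω₀ = 1/√(LC) = 1/√(0.02·1.35e-08) = 6.086e+04 rad/s.
Step 2 — f₀ = ω₀/(2π) = 9686 Hz.
Step 3 — Series Q: Q = ω₀L/R = 6.086e+04·0.02/21.1 = 57.69.
Step 4 — Bandwidth: Δω = ω₀/Q = 1055 rad/s; BW = Δω/(2π) = 167.9 Hz.

(a) f₀ = 9686 Hz  (b) Q = 57.69  (c) BW = 167.9 Hz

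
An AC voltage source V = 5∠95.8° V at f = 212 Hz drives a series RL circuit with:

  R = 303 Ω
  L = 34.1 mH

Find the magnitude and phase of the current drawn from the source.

Step 1 — Angular frequency: ω = 2π·f = 2π·212 = 1332 rad/s.
Step 2 — Component impedances:
  R: Z = R = 303 Ω
  L: Z = jωL = j·1332·0.0341 = 0 + j45.42 Ω
Step 3 — Series combination: Z_total = R + L = 303 + j45.42 Ω = 306.4∠8.5° Ω.
Step 4 — Source phasor: V = 5∠95.8° V = -0.5053 + j4.974 V.
Step 5 — Ohm's law: I = V / Z_total = (-0.5053 + j4.974) / (303 + j45.42) = 0.000776 + j0.0163 A.
Step 6 — Convert to polar: |I| = 0.01632 A, ∠I = 87.3°.

I = 0.01632∠87.3° A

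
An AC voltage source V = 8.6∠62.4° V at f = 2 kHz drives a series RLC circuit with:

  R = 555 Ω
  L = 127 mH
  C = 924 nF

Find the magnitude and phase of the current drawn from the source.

Step 1 — Angular frequency: ω = 2π·f = 2π·2000 = 1.257e+04 rad/s.
Step 2 — Component impedances:
  R: Z = R = 555 Ω
  L: Z = jωL = j·1.257e+04·0.127 = 0 + j1596 Ω
  C: Z = 1/(jωC) = -j/(ω·C) = 0 - j86.12 Ω
Step 3 — Series combination: Z_total = R + L + C = 555 + j1510 Ω = 1609∠69.8° Ω.
Step 4 — Source phasor: V = 8.6∠62.4° V = 3.984 + j7.621 V.
Step 5 — Ohm's law: I = V / Z_total = (3.984 + j7.621) / (555 + j1510) = 0.005302 - j0.0006901 A.
Step 6 — Convert to polar: |I| = 0.005346 A, ∠I = -7.4°.

I = 0.005346∠-7.4° A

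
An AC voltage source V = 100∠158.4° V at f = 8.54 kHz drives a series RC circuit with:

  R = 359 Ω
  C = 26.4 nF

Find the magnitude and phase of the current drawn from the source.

Step 1 — Angular frequency: ω = 2π·f = 2π·8540 = 5.366e+04 rad/s.
Step 2 — Component impedances:
  R: Z = R = 359 Ω
  C: Z = 1/(jωC) = -j/(ω·C) = 0 - j705.9 Ω
Step 3 — Series combination: Z_total = R + C = 359 - j705.9 Ω = 792∠-63.0° Ω.
Step 4 — Source phasor: V = 100∠158.4° V = -92.98 + j36.81 V.
Step 5 — Ohm's law: I = V / Z_total = (-92.98 + j36.81) / (359 - j705.9) = -0.09465 - j0.08358 A.
Step 6 — Convert to polar: |I| = 0.1263 A, ∠I = -138.6°.

I = 0.1263∠-138.6° A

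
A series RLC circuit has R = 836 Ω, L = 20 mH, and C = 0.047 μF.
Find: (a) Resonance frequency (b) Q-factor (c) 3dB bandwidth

Step 1 — Resonance condition Im(Z)=0 gives ω₀ = 1/√(LC).
Step 2 — ω₀ = 1/√(0.02·4.7e-08) = 3.262e+04 rad/s.
Step 3 — f₀ = ω₀/(2π) = 5191 Hz.
Step 4 — Series Q: Q = ω₀L/R = 3.262e+04·0.02/836 = 0.7803.
Step 5 — 3dB bandwidth: Δω = ω₀/Q = 4.18e+04 rad/s; BW = Δω/(2π) = 6653 Hz.

(a) f₀ = 5191 Hz  (b) Q = 0.7803  (c) BW = 6653 Hz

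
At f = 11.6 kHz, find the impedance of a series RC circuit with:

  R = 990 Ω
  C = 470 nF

Step 1 — Angular frequency: ω = 2π·f = 2π·1.16e+04 = 7.288e+04 rad/s.
Step 2 — Component impedances:
  R: Z = R = 990 Ω
  C: Z = 1/(jωC) = -j/(ω·C) = 0 - j29.19 Ω
Step 3 — Series combination: Z_total = R + C = 990 - j29.19 Ω = 990.4∠-1.7° Ω.

Z = 990 - j29.19 Ω = 990.4∠-1.7° Ω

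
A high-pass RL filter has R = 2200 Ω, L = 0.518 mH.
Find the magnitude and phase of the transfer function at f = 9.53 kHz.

Step 1 — Angular frequency: ω = 2π·9530 = 5.988e+04 rad/s.
Step 2 — Transfer function: H(jω) = jωL/(R + jωL).
Step 3 — Numerator jωL = j·31.02; denominator R + jωL = 2200 + j31.02.
Step 4 — H = 0.0001987 + j0.0141.
Step 5 — Magnitude: |H| = 0.0141 (-37.0 dB); phase: φ = 89.2°.

|H| = 0.0141 (-37.0 dB), φ = 89.2°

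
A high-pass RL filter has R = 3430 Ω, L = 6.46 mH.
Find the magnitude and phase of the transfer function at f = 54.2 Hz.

Step 1 — Angular frequency: ω = 2π·54.2 = 340.5 rad/s.
Step 2 — Transfer function: H(jω) = jωL/(R + jωL).
Step 3 — Numerator jωL = j·2.2; denominator R + jωL = 3430 + j2.2.
Step 4 — H = 4.114e-07 + j0.0006414.
Step 5 — Magnitude: |H| = 0.0006414 (-63.9 dB); phase: φ = 90.0°.

|H| = 0.0006414 (-63.9 dB), φ = 90.0°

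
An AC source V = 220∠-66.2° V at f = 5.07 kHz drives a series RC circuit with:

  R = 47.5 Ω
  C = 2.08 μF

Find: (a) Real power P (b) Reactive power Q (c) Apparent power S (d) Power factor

Step 1 — Angular frequency: ω = 2π·f = 2π·5070 = 3.186e+04 rad/s.
Step 2 — Component impedances:
  R: Z = R = 47.5 Ω
  C: Z = 1/(jωC) = -j/(ω·C) = 0 - j15.09 Ω
Step 3 — Series combination: Z_total = R + C = 47.5 - j15.09 Ω = 49.84∠-17.6° Ω.
Step 4 — Source phasor: V = 220∠-66.2° V = 88.78 - j201.3 V.
Step 5 — Current: I = V / Z = 2.921 - j3.31 A = 4.414∠-48.6° A.
Step 6 — Complex power: S = V·I* = 925.5 - j294.1 VA.
Step 7 — Real power: P = Re(S) = 925.5 W.
Step 8 — Reactive power: Q = Im(S) = -294.1 VAR.
Step 9 — Apparent power: |S| = 971.1 VA.
Step 10 — Power factor: PF = P/|S| = 0.9531 (leading).

(a) P = 925.5 W  (b) Q = -294.1 VAR  (c) S = 971.1 VA  (d) PF = 0.9531 (leading)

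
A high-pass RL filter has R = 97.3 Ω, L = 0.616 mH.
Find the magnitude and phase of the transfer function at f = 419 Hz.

Step 1 — Angular frequency: ω = 2π·419 = 2633 rad/s.
Step 2 — Transfer function: H(jω) = jωL/(R + jωL).
Step 3 — Numerator jωL = j·1.622; denominator R + jωL = 97.3 + j1.622.
Step 4 — H = 0.0002777 + j0.01666.
Step 5 — Magnitude: |H| = 0.01666 (-35.6 dB); phase: φ = 89.0°.

|H| = 0.01666 (-35.6 dB), φ = 89.0°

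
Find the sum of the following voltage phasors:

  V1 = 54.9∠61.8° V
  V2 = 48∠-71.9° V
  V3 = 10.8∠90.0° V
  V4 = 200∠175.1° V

Step 1 — Convert each phasor to rectangular form:
  V1 = 54.9·(cos(61.8°) + j·sin(61.8°)) = 25.94 + j48.38 V
  V2 = 48·(cos(-71.9°) + j·sin(-71.9°)) = 14.91 - j45.62 V
  V3 = 10.8·(cos(90.0°) + j·sin(90.0°)) = 0 + j10.8 V
  V4 = 200·(cos(175.1°) + j·sin(175.1°)) = -199.3 + j17.08 V
Step 2 — Sum components: V_total = -158.4 + j30.64 V.
Step 3 — Convert to polar: |V_total| = 161.3 V, ∠V_total = 169.1°.

V_total = 161.3∠169.1° V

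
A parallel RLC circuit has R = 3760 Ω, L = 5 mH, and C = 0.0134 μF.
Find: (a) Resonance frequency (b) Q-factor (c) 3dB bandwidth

Step 1 — Resonance: ω₀ = 1/√(LC) = 1/√(0.005·1.34e-08) = 1.222e+05 rad/s.
Step 2 — f₀ = ω₀/(2π) = 1.944e+04 Hz.
Step 3 — Parallel Q: Q = R/(ω₀L) = 3760/(1.222e+05·0.005) = 6.155.
Step 4 — Bandwidth: Δω = ω₀/Q = 1.985e+04 rad/s; BW = Δω/(2π) = 3159 Hz.

(a) f₀ = 1.944e+04 Hz  (b) Q = 6.155  (c) BW = 3159 Hz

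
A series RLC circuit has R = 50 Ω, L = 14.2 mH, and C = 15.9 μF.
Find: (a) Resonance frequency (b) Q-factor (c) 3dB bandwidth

Step 1 — Resonance: ω₀ = 1/√(LC) = 1/√(0.0142·1.59e-05) = 2105 rad/s.
Step 2 — f₀ = ω₀/(2π) = 334.9 Hz.
Step 3 — Series Q: Q = ω₀L/R = 2105·0.0142/50 = 0.5977.
Step 4 — Bandwidth: Δω = ω₀/Q = 3521 rad/s; BW = Δω/(2π) = 560.4 Hz.

(a) f₀ = 334.9 Hz  (b) Q = 0.5977  (c) BW = 560.4 Hz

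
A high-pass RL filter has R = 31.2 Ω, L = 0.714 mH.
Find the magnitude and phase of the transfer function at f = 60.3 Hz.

Step 1 — Angular frequency: ω = 2π·60.3 = 378.9 rad/s.
Step 2 — Transfer function: H(jω) = jωL/(R + jωL).
Step 3 — Numerator jωL = j·0.2705; denominator R + jωL = 31.2 + j0.2705.
Step 4 — H = 7.517e-05 + j0.00867.
Step 5 — Magnitude: |H| = 0.00867 (-41.2 dB); phase: φ = 89.5°.

|H| = 0.00867 (-41.2 dB), φ = 89.5°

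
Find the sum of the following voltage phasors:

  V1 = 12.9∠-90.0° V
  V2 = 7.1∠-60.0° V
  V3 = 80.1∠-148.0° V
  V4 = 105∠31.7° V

Step 1 — Convert each phasor to rectangular form:
  V1 = 12.9·(cos(-90.0°) + j·sin(-90.0°)) = 0 - j12.9 V
  V2 = 7.1·(cos(-60.0°) + j·sin(-60.0°)) = 3.55 - j6.149 V
  V3 = 80.1·(cos(-148.0°) + j·sin(-148.0°)) = -67.93 - j42.45 V
  V4 = 105·(cos(31.7°) + j·sin(31.7°)) = 89.34 + j55.17 V
Step 2 — Sum components: V_total = 24.96 - j6.321 V.
Step 3 — Convert to polar: |V_total| = 25.74 V, ∠V_total = -14.2°.

V_total = 25.74∠-14.2° V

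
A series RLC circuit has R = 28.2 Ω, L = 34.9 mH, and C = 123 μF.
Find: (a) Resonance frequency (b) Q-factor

Step 1 — Resonance condition Im(Z)=0 gives ω₀ = 1/√(LC).
Step 2 — ω₀ = 1/√(0.0349·0.000123) = 482.7 rad/s.
Step 3 — f₀ = ω₀/(2π) = 76.82 Hz.
Step 4 — Series Q: Q = ω₀L/R = 482.7·0.0349/28.2 = 0.5973.

(a) f₀ = 76.82 Hz  (b) Q = 0.5973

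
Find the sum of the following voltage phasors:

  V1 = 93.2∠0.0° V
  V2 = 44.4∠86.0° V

Step 1 — Convert each phasor to rectangular form:
  V1 = 93.2·(cos(0.0°) + j·sin(0.0°)) = 93.2 V
  V2 = 44.4·(cos(86.0°) + j·sin(86.0°)) = 3.097 + j44.29 V
Step 2 — Sum components: V_total = 96.3 + j44.29 V.
Step 3 — Convert to polar: |V_total| = 106 V, ∠V_total = 24.7°.

V_total = 106∠24.7° V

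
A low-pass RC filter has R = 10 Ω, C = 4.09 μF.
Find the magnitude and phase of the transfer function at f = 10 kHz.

Step 1 — Angular frequency: ω = 2π·1e+04 = 6.283e+04 rad/s.
Step 2 — Transfer function: H(jω) = 1/(1 + jωRC).
Step 3 — Denominator: 1 + jωRC = 1 + j·6.283e+04·10·4.09e-06 = 1 + j2.57.
Step 4 — H = 0.1315 - j0.338.
Step 5 — Magnitude: |H| = 0.3626 (-8.8 dB); phase: φ = -68.7°.

|H| = 0.3626 (-8.8 dB), φ = -68.7°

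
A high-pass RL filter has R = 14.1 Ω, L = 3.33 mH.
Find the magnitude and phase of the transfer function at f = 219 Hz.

Step 1 — Angular frequency: ω = 2π·219 = 1376 rad/s.
Step 2 — Transfer function: H(jω) = jωL/(R + jωL).
Step 3 — Numerator jωL = j·4.582; denominator R + jωL = 14.1 + j4.582.
Step 4 — H = 0.09552 + j0.2939.
Step 5 — Magnitude: |H| = 0.3091 (-10.2 dB); phase: φ = 72.0°.

|H| = 0.3091 (-10.2 dB), φ = 72.0°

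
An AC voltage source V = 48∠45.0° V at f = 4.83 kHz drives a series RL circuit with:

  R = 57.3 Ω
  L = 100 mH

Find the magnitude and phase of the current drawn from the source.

Step 1 — Angular frequency: ω = 2π·f = 2π·4830 = 3.035e+04 rad/s.
Step 2 — Component impedances:
  R: Z = R = 57.3 Ω
  L: Z = jωL = j·3.035e+04·0.1 = 0 + j3035 Ω
Step 3 — Series combination: Z_total = R + L = 57.3 + j3035 Ω = 3035∠88.9° Ω.
Step 4 — Source phasor: V = 48∠45.0° V = 33.94 + j33.94 V.
Step 5 — Ohm's law: I = V / Z_total = (33.94 + j33.94) / (57.3 + j3035) = 0.01139 - j0.01097 A.
Step 6 — Convert to polar: |I| = 0.01581 A, ∠I = -43.9°.

I = 0.01581∠-43.9° A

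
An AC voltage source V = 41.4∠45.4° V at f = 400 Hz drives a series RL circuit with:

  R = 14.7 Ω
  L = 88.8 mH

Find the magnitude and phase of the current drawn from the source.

Step 1 — Angular frequency: ω = 2π·f = 2π·400 = 2513 rad/s.
Step 2 — Component impedances:
  R: Z = R = 14.7 Ω
  L: Z = jωL = j·2513·0.0888 = 0 + j223.2 Ω
Step 3 — Series combination: Z_total = R + L = 14.7 + j223.2 Ω = 223.7∠86.2° Ω.
Step 4 — Source phasor: V = 41.4∠45.4° V = 29.07 + j29.48 V.
Step 5 — Ohm's law: I = V / Z_total = (29.07 + j29.48) / (14.7 + j223.2) = 0.1401 - j0.121 A.
Step 6 — Convert to polar: |I| = 0.1851 A, ∠I = -40.8°.

I = 0.1851∠-40.8° A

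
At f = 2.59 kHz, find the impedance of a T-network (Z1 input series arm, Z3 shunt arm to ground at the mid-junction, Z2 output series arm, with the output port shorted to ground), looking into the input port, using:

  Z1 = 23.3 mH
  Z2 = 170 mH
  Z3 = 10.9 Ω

Step 1 — Angular frequency: ω = 2π·f = 2π·2590 = 1.627e+04 rad/s.
Step 2 — Component impedances:
  Z1: Z = jωL = j·1.627e+04·0.0233 = 0 + j379.2 Ω
  Z2: Z = jωL = j·1.627e+04·0.17 = 0 + j2766 Ω
  Z3: Z = R = 10.9 Ω
Step 3 — With the output port shorted to ground, the output series arm Z2 runs from the junction to ground; the shunt arm Z3 also runs from the junction to ground. They appear in parallel: Z3 || Z2 = 10.9 + j0.04295 Ω.
Step 4 — Series with input arm Z1: Z_in = Z1 + (Z3 || Z2) = 10.9 + j379.2 Ω = 379.4∠88.4° Ω.

Z = 10.9 + j379.2 Ω = 379.4∠88.4° Ω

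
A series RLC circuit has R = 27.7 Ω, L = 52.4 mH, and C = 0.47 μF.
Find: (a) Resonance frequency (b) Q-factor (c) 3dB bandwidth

Step 1 — Resonance: ω₀ = 1/√(LC) = 1/√(0.0524·4.7e-07) = 6372 rad/s.
Step 2 — f₀ = ω₀/(2π) = 1014 Hz.
Step 3 — Series Q: Q = ω₀L/R = 6372·0.0524/27.7 = 12.05.
Step 4 — Bandwidth: Δω = ω₀/Q = 528.6 rad/s; BW = Δω/(2π) = 84.13 Hz.

(a) f₀ = 1014 Hz  (b) Q = 12.05  (c) BW = 84.13 Hz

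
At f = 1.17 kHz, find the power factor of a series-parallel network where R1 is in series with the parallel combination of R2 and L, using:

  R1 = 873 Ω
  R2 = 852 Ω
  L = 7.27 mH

Step 1 — Angular frequency: ω = 2π·f = 2π·1170 = 7351 rad/s.
Step 2 — Component impedances:
  R1: Z = R = 873 Ω
  R2: Z = R = 852 Ω
  L: Z = jωL = j·7351·0.00727 = 0 + j53.44 Ω
Step 3 — Parallel branch: R2 || L = 1/(1/R2 + 1/L) = 3.339 + j53.23 Ω.
Step 4 — Series with R1: Z_total = R1 + (R2 || L) = 876.3 + j53.23 Ω = 878∠3.5° Ω.
Step 5 — Power factor: PF = cos(φ) = Re(Z)/|Z| = 876.34/877.95 = 0.9982.
Step 6 — Type: Im(Z) = 53.23 ⇒ lagging (phase φ = 3.5°).

PF = 0.9982 (lagging, φ = 3.5°)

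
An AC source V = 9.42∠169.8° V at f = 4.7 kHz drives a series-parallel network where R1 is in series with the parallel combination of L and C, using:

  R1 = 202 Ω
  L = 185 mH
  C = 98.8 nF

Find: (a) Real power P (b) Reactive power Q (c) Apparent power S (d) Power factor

Step 1 — Angular frequency: ω = 2π·f = 2π·4700 = 2.953e+04 rad/s.
Step 2 — Component impedances:
  R1: Z = R = 202 Ω
  L: Z = jωL = j·2.953e+04·0.185 = 0 + j5463 Ω
  C: Z = 1/(jωC) = -j/(ω·C) = 0 - j342.7 Ω
Step 3 — Parallel branch: L || C = 1/(1/L + 1/C) = 0 - j365.7 Ω.
Step 4 — Series with R1: Z_total = R1 + (L || C) = 202 - j365.7 Ω = 417.8∠-61.1° Ω.
Step 5 — Source phasor: V = 9.42∠169.8° V = -9.271 + j1.668 V.
Step 6 — Current: I = V / Z = -0.01423 - j0.01749 A = 0.02255∠-129.1° A.
Step 7 — Complex power: S = V·I* = 0.1027 - j0.1859 VA.
Step 8 — Real power: P = Re(S) = 0.1027 W.
Step 9 — Reactive power: Q = Im(S) = -0.1859 VAR.
Step 10 — Apparent power: |S| = 0.2124 VA.
Step 11 — Power factor: PF = P/|S| = 0.4835 (leading).

(a) P = 0.1027 W  (b) Q = -0.1859 VAR  (c) S = 0.2124 VA  (d) PF = 0.4835 (leading)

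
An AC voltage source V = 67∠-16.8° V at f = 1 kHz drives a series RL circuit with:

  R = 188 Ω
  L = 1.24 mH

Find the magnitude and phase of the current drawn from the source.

Step 1 — Angular frequency: ω = 2π·f = 2π·1000 = 6283 rad/s.
Step 2 — Component impedances:
  R: Z = R = 188 Ω
  L: Z = jωL = j·6283·0.00124 = 0 + j7.791 Ω
Step 3 — Series combination: Z_total = R + L = 188 + j7.791 Ω = 188.2∠2.4° Ω.
Step 4 — Source phasor: V = 67∠-16.8° V = 64.14 - j19.37 V.
Step 5 — Ohm's law: I = V / Z_total = (64.14 - j19.37) / (188 + j7.791) = 0.3363 - j0.1169 A.
Step 6 — Convert to polar: |I| = 0.3561 A, ∠I = -19.2°.

I = 0.3561∠-19.2° A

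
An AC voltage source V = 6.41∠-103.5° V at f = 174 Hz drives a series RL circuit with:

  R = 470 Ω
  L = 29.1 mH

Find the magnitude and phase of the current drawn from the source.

Step 1 — Angular frequency: ω = 2π·f = 2π·174 = 1093 rad/s.
Step 2 — Component impedances:
  R: Z = R = 470 Ω
  L: Z = jωL = j·1093·0.0291 = 0 + j31.81 Ω
Step 3 — Series combination: Z_total = R + L = 470 + j31.81 Ω = 471.1∠3.9° Ω.
Step 4 — Source phasor: V = 6.41∠-103.5° V = -1.496 - j6.233 V.
Step 5 — Ohm's law: I = V / Z_total = (-1.496 - j6.233) / (470 + j31.81) = -0.004063 - j0.01299 A.
Step 6 — Convert to polar: |I| = 0.01361 A, ∠I = -107.4°.

I = 0.01361∠-107.4° A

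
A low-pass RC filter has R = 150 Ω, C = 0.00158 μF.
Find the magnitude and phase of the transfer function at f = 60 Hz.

Step 1 — Angular frequency: ω = 2π·60 = 377 rad/s.
Step 2 — Transfer function: H(jω) = 1/(1 + jωRC).
Step 3 — Denominator: 1 + jωRC = 1 + j·377·150·1.58e-09 = 1 + j8.935e-05.
Step 4 — H = 1 - j8.935e-05.
Step 5 — Magnitude: |H| = 1 (-0.0 dB); phase: φ = -0.0°.

|H| = 1 (-0.0 dB), φ = -0.0°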